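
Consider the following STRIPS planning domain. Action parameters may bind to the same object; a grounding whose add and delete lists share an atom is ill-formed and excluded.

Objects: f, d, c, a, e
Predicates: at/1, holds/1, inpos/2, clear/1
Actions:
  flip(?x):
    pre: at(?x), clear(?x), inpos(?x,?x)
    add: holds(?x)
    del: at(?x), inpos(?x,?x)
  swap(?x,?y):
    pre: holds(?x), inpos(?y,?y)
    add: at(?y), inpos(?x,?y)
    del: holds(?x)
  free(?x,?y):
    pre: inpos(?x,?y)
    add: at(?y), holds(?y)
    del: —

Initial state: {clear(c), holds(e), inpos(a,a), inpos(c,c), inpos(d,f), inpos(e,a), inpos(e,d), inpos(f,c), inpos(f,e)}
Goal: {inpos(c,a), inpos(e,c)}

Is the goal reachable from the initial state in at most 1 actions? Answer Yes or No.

No

1. swap(e,c)  →  {at(c), clear(c), inpos(a,a), inpos(c,c), inpos(d,f), inpos(e,a), inpos(e,c), inpos(e,d), inpos(f,c), inpos(f,e)}
2. flip(c)  →  {clear(c), holds(c), inpos(a,a), inpos(d,f), inpos(e,a), inpos(e,c), inpos(e,d), inpos(f,c), inpos(f,e)}
3. swap(c,a)  →  {at(a), clear(c), inpos(a,a), inpos(c,a), inpos(d,f), inpos(e,a), inpos(e,c), inpos(e,d), inpos(f,c), inpos(f,e)}
optimal plan length = 3; 3 > 1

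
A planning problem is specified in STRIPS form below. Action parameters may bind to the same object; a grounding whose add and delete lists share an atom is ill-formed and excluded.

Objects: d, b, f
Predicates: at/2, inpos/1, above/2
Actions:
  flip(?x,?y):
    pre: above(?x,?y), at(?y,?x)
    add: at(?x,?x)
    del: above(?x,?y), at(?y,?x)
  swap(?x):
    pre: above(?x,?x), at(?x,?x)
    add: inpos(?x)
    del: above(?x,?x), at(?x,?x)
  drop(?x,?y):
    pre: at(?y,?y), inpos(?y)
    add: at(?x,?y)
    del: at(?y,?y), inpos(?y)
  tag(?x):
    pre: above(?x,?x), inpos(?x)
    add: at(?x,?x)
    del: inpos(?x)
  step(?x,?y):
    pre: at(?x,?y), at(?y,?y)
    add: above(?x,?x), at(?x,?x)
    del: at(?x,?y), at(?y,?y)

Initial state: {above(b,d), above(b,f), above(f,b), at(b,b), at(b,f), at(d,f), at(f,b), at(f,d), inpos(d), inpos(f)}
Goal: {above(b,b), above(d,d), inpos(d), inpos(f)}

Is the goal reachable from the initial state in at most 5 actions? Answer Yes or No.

1. step(f,b)  →  {above(b,d), above(b,f), above(f,b), above(f,f), at(b,f), at(d,f), at(f,d), at(f,f), inpos(d), inpos(f)}
2. step(d,f)  →  {above(b,d), above(b,f), above(d,d), above(f,b), above(f,f), at(b,f), at(d,d), at(f,d), inpos(d), inpos(f)}
3. step(f,d)  →  {above(b,d), above(b,f), above(d,d), above(f,b), above(f,f), at(b,f), at(f,f), inpos(d), inpos(f)}
4. step(b,f)  →  {above(b,b), above(b,d), above(b,f), above(d,d), above(f,b), above(f,f), at(b,b), inpos(d), inpos(f)}
optimal plan length = 4; 4 ≤ 5

Yes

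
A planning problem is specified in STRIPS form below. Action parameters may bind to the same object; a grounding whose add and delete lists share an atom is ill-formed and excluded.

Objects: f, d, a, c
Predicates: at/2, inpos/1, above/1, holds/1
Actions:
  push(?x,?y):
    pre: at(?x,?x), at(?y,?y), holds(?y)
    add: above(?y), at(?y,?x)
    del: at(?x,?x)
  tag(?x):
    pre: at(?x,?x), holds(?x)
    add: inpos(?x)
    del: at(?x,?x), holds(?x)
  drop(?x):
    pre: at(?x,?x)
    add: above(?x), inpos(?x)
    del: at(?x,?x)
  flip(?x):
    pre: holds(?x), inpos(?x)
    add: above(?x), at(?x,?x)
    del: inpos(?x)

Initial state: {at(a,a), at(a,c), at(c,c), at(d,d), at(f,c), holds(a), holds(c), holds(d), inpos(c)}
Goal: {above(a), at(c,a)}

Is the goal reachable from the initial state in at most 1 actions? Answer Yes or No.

No

1. push(d,a)  →  {above(a), at(a,a), at(a,c), at(a,d), at(c,c), at(f,c), holds(a), holds(c), holds(d), inpos(c)}
2. push(a,c)  →  {above(a), above(c), at(a,c), at(a,d), at(c,a), at(c,c), at(f,c), holds(a), holds(c), holds(d), inpos(c)}
optimal plan length = 2; 2 > 1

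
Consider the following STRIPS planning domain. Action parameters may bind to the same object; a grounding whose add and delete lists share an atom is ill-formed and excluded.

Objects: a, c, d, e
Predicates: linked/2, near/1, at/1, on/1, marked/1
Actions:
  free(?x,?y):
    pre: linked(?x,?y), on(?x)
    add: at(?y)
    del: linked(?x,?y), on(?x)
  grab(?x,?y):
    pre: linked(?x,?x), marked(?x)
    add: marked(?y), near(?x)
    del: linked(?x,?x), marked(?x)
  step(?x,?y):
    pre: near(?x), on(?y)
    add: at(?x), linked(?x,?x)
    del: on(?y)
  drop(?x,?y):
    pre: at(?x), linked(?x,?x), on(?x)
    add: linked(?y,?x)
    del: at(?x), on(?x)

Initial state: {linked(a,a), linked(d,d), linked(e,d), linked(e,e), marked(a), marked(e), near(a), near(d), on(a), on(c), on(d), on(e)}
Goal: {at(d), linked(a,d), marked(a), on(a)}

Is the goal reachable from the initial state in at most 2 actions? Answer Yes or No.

1. free(e,d)  →  {at(d), linked(a,a), linked(d,d), linked(e,e), marked(a), marked(e), near(a), near(d), on(a), on(c), on(d)}
2. drop(d,a)  →  {linked(a,a), linked(a,d), linked(d,d), linked(e,e), marked(a), marked(e), near(a), near(d), on(a), on(c)}
3. step(d,c)  →  {at(d), linked(a,a), linked(a,d), linked(d,d), linked(e,e), marked(a), marked(e), near(a), near(d), on(a)}
optimal plan length = 3; 3 > 2

No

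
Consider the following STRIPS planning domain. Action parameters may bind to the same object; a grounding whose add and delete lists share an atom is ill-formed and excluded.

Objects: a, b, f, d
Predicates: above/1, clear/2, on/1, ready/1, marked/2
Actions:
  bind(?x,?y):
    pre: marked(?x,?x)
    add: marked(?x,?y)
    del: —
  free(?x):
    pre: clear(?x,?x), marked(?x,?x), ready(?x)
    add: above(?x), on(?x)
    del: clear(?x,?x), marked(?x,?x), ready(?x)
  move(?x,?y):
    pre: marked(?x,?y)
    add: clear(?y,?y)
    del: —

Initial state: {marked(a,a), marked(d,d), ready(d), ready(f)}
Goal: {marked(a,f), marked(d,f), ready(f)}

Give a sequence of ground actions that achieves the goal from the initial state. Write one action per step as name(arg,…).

bind(a,f); bind(d,f)

1. bind(a,f)  →  {marked(a,a), marked(a,f), marked(d,d), ready(d), ready(f)}
2. bind(d,f)  →  {marked(a,a), marked(a,f), marked(d,d), marked(d,f), ready(d), ready(f)}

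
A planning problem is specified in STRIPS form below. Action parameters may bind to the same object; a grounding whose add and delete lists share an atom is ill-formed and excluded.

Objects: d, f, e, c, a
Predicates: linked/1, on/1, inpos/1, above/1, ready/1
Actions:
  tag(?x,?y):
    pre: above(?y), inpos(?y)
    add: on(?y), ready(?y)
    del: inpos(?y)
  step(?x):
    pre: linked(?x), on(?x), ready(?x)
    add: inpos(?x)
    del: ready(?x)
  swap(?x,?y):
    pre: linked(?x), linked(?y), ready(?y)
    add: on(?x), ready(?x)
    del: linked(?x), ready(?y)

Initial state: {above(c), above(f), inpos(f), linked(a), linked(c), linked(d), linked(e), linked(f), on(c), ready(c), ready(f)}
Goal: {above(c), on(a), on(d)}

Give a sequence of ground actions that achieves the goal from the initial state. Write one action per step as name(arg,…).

swap(d,f); swap(a,c)

1. swap(d,f)  →  {above(c), above(f), inpos(f), linked(a), linked(c), linked(e), linked(f), on(c), on(d), ready(c), ready(d)}
2. swap(a,c)  →  {above(c), above(f), inpos(f), linked(c), linked(e), linked(f), on(a), on(c), on(d), ready(a), ready(d)}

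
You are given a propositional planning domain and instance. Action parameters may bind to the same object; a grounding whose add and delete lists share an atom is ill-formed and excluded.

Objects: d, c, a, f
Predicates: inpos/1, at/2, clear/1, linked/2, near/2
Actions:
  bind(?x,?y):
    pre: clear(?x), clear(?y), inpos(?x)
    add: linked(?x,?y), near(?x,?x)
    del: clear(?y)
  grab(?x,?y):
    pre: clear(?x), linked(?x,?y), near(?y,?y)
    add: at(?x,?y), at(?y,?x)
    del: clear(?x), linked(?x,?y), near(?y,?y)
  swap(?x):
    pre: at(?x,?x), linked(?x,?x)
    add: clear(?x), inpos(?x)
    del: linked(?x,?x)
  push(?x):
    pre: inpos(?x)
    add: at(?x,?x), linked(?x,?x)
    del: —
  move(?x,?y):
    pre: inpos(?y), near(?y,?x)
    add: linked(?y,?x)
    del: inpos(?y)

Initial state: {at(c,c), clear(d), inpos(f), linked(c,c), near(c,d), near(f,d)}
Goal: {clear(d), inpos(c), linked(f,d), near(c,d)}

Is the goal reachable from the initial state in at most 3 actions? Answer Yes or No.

Yes

1. swap(c)  →  {at(c,c), clear(c), clear(d), inpos(c), inpos(f), near(c,d), near(f,d)}
2. move(d,f)  →  {at(c,c), clear(c), clear(d), inpos(c), linked(f,d), near(c,d), near(f,d)}
optimal plan length = 2; 2 ≤ 3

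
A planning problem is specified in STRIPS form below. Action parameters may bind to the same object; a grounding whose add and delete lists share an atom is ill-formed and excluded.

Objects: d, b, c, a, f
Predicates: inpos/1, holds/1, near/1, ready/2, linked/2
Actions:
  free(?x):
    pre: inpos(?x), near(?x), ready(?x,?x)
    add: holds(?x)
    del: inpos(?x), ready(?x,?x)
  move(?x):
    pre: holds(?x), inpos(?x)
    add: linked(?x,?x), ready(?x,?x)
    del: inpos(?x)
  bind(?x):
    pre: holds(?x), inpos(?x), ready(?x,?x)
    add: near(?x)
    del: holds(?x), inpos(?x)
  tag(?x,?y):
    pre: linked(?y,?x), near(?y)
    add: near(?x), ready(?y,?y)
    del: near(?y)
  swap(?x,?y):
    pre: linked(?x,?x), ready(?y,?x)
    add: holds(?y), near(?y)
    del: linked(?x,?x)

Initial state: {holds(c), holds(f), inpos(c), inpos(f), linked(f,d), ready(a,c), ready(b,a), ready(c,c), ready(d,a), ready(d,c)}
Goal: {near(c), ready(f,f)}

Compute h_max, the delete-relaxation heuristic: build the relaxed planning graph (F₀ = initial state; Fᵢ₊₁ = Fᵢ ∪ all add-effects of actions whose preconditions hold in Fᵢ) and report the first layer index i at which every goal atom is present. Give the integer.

1

F0 = init (10 atoms)
F1 = F0 ∪ {linked(c,c), linked(f,f), near(c), ready(f,f)}  (14 atoms)
goal ⊆ F1  ⇒  h_max = 1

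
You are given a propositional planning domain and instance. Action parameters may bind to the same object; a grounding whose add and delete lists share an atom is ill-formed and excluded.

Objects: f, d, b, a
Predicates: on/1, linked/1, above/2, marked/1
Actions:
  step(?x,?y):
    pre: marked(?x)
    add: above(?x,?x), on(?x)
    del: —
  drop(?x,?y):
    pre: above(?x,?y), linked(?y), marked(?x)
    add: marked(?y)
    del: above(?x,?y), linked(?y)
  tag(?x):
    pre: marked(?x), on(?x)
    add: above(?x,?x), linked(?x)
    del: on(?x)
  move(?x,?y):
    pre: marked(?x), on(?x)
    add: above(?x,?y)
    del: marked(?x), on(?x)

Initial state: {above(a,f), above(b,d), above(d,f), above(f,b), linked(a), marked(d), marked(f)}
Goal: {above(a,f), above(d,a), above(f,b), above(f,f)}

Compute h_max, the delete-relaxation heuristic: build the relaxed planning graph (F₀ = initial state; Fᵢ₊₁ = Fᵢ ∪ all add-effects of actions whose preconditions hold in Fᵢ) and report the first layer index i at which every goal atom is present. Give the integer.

2

F0 = init (7 atoms)
F1 = F0 ∪ {above(d,d), above(f,f), on(d), on(f)}  (11 atoms)
F2 = F1 ∪ {above(d,a), above(d,b), above(f,a), above(f,d), linked(d), linked(f)}  (17 atoms)
goal ⊆ F2  ⇒  h_max = 2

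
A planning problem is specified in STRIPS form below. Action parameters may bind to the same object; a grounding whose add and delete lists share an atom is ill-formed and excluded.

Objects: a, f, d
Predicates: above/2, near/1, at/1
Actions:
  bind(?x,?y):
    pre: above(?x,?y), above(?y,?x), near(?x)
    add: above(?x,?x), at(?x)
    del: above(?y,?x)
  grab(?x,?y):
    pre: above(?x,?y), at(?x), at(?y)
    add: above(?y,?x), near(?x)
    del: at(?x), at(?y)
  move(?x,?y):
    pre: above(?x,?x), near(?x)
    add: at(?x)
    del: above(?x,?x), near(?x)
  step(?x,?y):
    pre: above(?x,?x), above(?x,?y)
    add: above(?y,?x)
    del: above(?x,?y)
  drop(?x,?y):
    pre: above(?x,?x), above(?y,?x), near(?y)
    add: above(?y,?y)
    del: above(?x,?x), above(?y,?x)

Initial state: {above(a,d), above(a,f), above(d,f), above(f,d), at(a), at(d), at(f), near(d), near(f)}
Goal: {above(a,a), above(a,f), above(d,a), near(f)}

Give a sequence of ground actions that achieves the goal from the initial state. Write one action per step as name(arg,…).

1. bind(d,f)  →  {above(a,d), above(a,f), above(d,d), above(d,f), at(a), at(d), at(f), near(d), near(f)}
2. grab(a,d)  →  {above(a,d), above(a,f), above(d,a), above(d,d), above(d,f), at(f), near(a), near(d), near(f)}
3. drop(d,a)  →  {above(a,a), above(a,f), above(d,a), above(d,f), at(f), near(a), near(d), near(f)}

bind(d,f); grab(a,d); drop(d,a)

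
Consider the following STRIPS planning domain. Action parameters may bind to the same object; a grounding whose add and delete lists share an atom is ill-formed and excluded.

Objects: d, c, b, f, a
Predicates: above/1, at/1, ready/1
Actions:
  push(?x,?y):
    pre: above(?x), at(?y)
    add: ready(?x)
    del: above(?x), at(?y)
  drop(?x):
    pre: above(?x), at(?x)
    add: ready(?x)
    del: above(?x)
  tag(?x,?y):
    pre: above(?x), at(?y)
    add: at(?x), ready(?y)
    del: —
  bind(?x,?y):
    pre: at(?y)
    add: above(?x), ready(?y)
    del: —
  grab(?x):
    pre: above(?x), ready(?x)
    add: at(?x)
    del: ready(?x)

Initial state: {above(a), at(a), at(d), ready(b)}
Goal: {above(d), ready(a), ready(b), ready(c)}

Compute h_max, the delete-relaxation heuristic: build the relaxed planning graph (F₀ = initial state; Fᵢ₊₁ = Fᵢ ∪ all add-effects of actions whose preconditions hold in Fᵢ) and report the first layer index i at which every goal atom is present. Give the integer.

2

F0 = init (4 atoms)
F1 = F0 ∪ {above(b), above(c), above(d), above(f), ready(a), ready(d)}  (10 atoms)
F2 = F1 ∪ {at(b), at(c), at(f), ready(c), ready(f)}  (15 atoms)
goal ⊆ F2  ⇒  h_max = 2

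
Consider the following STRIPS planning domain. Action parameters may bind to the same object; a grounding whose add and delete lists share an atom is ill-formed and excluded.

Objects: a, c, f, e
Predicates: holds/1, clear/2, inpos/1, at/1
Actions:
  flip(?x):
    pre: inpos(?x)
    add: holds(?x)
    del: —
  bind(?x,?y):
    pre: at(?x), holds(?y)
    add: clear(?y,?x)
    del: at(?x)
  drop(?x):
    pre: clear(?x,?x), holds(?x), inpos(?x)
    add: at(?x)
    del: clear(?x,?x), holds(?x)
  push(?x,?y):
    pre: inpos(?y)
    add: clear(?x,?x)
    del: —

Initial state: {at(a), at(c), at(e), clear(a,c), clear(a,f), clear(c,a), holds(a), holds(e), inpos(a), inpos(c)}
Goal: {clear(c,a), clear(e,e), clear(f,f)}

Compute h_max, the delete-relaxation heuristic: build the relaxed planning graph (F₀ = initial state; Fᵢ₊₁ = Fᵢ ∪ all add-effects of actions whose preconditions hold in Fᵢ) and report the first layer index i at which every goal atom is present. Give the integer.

1

F0 = init (10 atoms)
F1 = F0 ∪ {clear(a,a), clear(a,e), clear(c,c), clear(e,a), clear(e,c), clear(e,e), clear(f,f), holds(c)}  (18 atoms)
goal ⊆ F1  ⇒  h_max = 1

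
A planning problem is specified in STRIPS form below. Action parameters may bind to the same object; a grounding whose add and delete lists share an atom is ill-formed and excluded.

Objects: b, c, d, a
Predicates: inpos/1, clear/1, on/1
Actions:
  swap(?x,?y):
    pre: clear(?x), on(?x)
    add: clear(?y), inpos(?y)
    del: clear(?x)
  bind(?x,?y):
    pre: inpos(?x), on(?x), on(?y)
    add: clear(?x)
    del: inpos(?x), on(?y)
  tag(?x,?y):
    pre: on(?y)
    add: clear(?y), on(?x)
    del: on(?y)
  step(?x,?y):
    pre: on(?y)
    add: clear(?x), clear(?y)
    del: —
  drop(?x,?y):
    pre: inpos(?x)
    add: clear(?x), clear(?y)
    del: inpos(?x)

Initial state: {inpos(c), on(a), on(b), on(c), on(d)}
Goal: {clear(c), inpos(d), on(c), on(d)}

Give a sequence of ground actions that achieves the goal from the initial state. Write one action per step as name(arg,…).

1. step(b,c)  →  {clear(b), clear(c), inpos(c), on(a), on(b), on(c), on(d)}
2. swap(b,d)  →  {clear(c), clear(d), inpos(c), inpos(d), on(a), on(b), on(c), on(d)}

step(b,c); swap(b,d)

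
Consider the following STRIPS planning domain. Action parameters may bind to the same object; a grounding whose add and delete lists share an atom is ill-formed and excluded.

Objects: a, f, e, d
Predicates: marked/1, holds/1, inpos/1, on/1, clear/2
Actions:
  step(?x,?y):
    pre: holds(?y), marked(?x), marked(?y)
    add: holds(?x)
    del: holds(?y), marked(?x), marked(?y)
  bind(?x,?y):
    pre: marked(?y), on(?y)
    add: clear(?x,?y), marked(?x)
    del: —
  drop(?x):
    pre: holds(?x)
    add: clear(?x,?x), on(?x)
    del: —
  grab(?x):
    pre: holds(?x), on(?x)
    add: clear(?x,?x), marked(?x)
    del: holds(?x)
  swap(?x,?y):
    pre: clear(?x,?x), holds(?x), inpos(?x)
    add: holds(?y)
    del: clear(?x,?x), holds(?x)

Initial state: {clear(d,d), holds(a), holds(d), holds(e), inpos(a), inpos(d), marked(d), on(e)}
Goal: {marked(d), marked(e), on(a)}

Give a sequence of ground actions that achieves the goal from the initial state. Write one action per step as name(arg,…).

1. drop(a)  →  {clear(a,a), clear(d,d), holds(a), holds(d), holds(e), inpos(a), inpos(d), marked(d), on(a), on(e)}
2. grab(e)  →  {clear(a,a), clear(d,d), clear(e,e), holds(a), holds(d), inpos(a), inpos(d), marked(d), marked(e), on(a), on(e)}

drop(a); grab(e)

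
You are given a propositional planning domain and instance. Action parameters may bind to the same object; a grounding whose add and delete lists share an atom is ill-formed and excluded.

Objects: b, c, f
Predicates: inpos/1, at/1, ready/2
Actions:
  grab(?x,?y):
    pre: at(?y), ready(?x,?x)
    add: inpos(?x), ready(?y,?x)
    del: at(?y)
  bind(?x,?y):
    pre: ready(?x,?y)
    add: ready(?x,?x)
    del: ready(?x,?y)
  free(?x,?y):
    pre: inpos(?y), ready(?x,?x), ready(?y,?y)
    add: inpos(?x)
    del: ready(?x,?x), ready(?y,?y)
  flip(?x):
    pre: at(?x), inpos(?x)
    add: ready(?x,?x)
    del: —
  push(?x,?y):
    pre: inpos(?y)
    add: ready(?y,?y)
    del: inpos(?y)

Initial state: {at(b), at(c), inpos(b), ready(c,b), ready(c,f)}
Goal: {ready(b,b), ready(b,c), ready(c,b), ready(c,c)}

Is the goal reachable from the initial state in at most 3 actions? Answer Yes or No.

1. bind(c,f)  →  {at(b), at(c), inpos(b), ready(c,b), ready(c,c)}
2. grab(c,b)  →  {at(c), inpos(b), inpos(c), ready(b,c), ready(c,b), ready(c,c)}
3. push(b,b)  →  {at(c), inpos(c), ready(b,b), ready(b,c), ready(c,b), ready(c,c)}
optimal plan length = 3; 3 ≤ 3

Yes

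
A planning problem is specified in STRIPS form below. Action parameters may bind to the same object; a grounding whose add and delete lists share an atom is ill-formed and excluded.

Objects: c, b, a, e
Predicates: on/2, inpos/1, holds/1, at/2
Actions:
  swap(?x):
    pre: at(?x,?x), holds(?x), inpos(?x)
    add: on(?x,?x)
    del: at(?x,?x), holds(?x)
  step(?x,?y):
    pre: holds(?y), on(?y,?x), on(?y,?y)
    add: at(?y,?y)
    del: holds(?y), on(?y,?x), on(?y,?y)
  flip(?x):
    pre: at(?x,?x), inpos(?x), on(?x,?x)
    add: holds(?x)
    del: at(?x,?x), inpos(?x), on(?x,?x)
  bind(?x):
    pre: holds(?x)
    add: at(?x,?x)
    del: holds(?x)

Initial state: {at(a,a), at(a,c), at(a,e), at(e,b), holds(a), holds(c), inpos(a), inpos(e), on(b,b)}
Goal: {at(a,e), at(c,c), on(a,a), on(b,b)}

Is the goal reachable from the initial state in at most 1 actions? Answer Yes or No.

1. swap(a)  →  {at(a,c), at(a,e), at(e,b), holds(c), inpos(a), inpos(e), on(a,a), on(b,b)}
2. bind(c)  →  {at(a,c), at(a,e), at(c,c), at(e,b), inpos(a), inpos(e), on(a,a), on(b,b)}
optimal plan length = 2; 2 > 1

No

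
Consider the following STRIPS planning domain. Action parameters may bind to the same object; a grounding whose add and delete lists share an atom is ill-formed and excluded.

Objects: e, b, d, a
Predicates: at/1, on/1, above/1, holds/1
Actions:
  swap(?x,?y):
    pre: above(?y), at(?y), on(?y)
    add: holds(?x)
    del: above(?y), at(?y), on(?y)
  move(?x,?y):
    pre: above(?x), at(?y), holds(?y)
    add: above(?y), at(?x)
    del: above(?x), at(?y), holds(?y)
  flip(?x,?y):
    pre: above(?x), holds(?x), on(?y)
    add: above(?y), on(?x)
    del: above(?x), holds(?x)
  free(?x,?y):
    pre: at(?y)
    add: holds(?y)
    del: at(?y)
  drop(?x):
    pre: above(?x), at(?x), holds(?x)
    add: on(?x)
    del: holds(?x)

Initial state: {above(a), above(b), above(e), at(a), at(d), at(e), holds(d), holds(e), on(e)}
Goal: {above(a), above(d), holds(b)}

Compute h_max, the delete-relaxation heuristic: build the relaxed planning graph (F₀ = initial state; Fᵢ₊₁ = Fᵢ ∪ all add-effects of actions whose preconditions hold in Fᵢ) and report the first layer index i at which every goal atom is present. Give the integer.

F0 = init (9 atoms)
F1 = F0 ∪ {above(d), at(b), holds(a), holds(b)}  (13 atoms)
goal ⊆ F1  ⇒  h_max = 1

1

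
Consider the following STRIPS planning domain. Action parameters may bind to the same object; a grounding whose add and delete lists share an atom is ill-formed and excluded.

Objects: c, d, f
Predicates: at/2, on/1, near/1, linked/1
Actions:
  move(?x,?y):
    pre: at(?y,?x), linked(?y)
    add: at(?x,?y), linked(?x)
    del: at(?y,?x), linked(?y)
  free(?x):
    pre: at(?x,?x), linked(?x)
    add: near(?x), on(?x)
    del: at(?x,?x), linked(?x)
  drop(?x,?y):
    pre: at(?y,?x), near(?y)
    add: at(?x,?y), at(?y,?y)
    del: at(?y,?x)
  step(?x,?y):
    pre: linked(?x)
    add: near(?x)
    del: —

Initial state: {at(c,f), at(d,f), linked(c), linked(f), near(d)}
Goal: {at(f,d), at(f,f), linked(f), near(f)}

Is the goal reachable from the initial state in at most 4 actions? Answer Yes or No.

1. move(f,c)  →  {at(d,f), at(f,c), linked(f), near(d)}
2. drop(f,d)  →  {at(d,d), at(f,c), at(f,d), linked(f), near(d)}
3. step(f,c)  →  {at(d,d), at(f,c), at(f,d), linked(f), near(d), near(f)}
4. drop(c,f)  →  {at(c,f), at(d,d), at(f,d), at(f,f), linked(f), near(d), near(f)}
optimal plan length = 4; 4 ≤ 4

Yes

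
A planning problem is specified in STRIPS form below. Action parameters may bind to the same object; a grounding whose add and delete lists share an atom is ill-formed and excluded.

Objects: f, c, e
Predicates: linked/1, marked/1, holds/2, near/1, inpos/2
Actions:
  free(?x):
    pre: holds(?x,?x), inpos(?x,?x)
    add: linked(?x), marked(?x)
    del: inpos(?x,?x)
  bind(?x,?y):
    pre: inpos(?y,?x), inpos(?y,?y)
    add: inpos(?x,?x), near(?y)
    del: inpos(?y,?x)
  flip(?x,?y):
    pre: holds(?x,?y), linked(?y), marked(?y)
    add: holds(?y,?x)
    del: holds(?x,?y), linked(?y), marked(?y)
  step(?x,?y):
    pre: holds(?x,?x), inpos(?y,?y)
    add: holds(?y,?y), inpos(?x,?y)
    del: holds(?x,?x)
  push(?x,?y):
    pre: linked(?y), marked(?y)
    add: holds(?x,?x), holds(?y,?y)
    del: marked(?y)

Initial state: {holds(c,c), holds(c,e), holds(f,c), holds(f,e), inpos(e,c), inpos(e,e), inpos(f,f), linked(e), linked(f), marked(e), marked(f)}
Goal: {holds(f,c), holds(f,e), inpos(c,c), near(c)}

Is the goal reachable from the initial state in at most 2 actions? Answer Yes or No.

No

1. bind(c,e)  →  {holds(c,c), holds(c,e), holds(f,c), holds(f,e), inpos(c,c), inpos(e,e), inpos(f,f), linked(e), linked(f), marked(e), marked(f), near(e)}
2. step(c,f)  →  {holds(c,e), holds(f,c), holds(f,e), holds(f,f), inpos(c,c), inpos(c,f), inpos(e,e), inpos(f,f), linked(e), linked(f), marked(e), marked(f), near(e)}
3. bind(f,c)  →  {holds(c,e), holds(f,c), holds(f,e), holds(f,f), inpos(c,c), inpos(e,e), inpos(f,f), linked(e), linked(f), marked(e), marked(f), near(c), near(e)}
optimal plan length = 3; 3 > 2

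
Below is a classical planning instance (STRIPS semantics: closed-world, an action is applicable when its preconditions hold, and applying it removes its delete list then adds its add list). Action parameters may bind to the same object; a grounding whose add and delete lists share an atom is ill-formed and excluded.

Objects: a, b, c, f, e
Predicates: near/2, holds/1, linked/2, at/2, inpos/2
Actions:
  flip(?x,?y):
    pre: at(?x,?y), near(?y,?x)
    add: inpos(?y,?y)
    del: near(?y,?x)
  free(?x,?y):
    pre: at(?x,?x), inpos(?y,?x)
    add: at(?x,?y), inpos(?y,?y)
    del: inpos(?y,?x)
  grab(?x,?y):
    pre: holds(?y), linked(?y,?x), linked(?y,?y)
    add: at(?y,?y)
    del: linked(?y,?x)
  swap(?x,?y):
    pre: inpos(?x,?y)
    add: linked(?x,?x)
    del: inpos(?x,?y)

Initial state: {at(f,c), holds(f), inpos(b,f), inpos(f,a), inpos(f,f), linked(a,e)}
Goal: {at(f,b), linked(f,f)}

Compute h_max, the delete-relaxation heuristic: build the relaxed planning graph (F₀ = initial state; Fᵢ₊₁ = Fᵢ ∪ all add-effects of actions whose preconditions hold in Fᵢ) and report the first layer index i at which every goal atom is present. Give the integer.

3

F0 = init (6 atoms)
F1 = F0 ∪ {linked(b,b), linked(f,f)}  (8 atoms)
F2 = F1 ∪ {at(f,f)}  (9 atoms)
F3 = F2 ∪ {at(f,b), inpos(b,b)}  (11 atoms)
goal ⊆ F3  ⇒  h_max = 3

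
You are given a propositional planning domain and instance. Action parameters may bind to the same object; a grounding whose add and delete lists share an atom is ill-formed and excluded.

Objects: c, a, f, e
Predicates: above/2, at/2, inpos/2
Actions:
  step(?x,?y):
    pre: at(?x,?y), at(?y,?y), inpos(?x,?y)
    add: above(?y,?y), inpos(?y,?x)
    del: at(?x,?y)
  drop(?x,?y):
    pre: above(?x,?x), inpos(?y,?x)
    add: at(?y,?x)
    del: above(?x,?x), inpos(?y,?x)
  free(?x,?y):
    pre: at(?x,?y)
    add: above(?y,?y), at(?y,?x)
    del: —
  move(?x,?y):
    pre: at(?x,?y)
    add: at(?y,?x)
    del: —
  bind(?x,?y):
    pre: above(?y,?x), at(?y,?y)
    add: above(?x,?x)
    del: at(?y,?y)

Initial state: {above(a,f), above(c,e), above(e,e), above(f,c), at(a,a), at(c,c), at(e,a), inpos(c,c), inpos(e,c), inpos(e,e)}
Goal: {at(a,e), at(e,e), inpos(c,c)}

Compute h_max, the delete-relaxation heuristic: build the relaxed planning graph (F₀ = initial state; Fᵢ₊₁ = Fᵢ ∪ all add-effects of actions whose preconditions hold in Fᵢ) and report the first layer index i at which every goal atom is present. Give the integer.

1

F0 = init (10 atoms)
F1 = F0 ∪ {above(a,a), above(c,c), above(f,f), at(a,e), at(e,e)}  (15 atoms)
goal ⊆ F1  ⇒  h_max = 1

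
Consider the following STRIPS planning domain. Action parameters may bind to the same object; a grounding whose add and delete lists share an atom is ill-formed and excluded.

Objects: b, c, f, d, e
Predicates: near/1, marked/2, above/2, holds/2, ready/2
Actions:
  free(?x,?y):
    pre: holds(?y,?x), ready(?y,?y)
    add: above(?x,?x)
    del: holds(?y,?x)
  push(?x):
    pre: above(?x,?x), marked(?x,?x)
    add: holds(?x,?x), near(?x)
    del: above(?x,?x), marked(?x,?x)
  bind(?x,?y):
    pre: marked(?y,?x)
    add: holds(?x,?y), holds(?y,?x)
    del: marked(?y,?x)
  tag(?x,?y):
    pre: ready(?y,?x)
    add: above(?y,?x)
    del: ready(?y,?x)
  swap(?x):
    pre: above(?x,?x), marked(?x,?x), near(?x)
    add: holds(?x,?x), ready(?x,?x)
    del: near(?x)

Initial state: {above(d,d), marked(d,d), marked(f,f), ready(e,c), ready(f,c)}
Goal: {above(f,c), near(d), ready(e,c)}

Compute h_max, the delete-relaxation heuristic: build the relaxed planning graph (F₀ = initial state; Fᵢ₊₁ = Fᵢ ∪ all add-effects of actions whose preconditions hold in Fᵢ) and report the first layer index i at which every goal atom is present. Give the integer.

F0 = init (5 atoms)
F1 = F0 ∪ {above(e,c), above(f,c), holds(d,d), holds(f,f), near(d)}  (10 atoms)
goal ⊆ F1  ⇒  h_max = 1

1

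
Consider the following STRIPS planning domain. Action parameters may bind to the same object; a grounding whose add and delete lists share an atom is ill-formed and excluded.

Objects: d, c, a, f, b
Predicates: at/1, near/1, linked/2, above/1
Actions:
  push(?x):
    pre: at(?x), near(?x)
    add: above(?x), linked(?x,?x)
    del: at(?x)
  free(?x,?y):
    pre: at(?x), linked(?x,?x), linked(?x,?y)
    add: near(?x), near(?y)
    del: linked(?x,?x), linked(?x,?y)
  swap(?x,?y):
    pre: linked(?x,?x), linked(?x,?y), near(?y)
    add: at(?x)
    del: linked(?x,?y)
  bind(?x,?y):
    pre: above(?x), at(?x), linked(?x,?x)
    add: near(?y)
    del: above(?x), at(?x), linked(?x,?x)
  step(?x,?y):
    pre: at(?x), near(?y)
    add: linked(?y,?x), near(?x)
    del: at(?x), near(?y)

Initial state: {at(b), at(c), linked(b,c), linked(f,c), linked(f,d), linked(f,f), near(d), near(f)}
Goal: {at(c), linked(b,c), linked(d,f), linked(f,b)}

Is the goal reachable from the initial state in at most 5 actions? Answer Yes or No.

Yes

1. swap(f,d)  →  {at(b), at(c), at(f), linked(b,c), linked(f,c), linked(f,f), near(d), near(f)}
2. step(f,d)  →  {at(b), at(c), linked(b,c), linked(d,f), linked(f,c), linked(f,f), near(f)}
3. step(b,f)  →  {at(c), linked(b,c), linked(d,f), linked(f,b), linked(f,c), linked(f,f), near(b)}
optimal plan length = 3; 3 ≤ 5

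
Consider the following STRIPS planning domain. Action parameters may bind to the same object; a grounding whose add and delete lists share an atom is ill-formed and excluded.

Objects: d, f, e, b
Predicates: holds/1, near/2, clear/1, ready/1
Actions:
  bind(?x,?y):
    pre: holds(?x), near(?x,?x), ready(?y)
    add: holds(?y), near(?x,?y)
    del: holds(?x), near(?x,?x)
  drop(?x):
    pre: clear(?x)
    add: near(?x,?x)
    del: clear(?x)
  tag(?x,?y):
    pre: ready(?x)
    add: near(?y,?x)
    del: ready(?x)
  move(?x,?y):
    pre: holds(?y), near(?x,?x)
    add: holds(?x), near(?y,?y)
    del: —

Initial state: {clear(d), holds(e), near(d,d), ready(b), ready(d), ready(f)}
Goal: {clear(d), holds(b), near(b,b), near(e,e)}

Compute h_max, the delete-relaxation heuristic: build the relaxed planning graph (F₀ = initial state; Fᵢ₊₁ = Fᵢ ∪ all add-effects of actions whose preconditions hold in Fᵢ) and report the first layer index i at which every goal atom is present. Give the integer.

F0 = init (6 atoms)
F1 = F0 ∪ {holds(d), near(b,b), near(b,d), near(b,f), near(d,b), near(d,f), near(e,b), near(e,d), near(e,e), near(e,f), near(f,b), near(f,d), near(f,f)}  (19 atoms)
F2 = F1 ∪ {holds(b), holds(f)}  (21 atoms)
goal ⊆ F2  ⇒  h_max = 2

2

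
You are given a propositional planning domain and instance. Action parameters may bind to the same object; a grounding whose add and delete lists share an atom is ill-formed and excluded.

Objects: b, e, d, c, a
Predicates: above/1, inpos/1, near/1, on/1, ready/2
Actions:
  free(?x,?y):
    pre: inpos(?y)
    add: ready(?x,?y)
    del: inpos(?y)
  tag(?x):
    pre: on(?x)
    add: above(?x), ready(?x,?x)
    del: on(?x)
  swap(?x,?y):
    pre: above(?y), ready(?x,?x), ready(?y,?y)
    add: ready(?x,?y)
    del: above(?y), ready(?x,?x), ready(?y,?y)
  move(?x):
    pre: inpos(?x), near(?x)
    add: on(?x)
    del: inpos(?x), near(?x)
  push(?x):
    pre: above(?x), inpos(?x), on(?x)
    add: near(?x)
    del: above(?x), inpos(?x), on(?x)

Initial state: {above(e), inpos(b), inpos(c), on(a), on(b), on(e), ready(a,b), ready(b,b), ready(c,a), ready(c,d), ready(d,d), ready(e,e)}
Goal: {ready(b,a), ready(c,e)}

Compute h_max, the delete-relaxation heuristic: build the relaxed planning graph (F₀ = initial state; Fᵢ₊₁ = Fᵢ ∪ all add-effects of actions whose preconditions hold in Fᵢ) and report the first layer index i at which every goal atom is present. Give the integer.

F0 = init (12 atoms)
F1 = F0 ∪ {above(a), above(b), ready(a,a), ready(a,c), ready(b,c), ready(b,e), ready(c,b), ready(c,c), ready(d,b), ready(d,c), ready(d,e), ready(e,b), ready(e,c)}  (25 atoms)
F2 = F1 ∪ {near(b), ready(a,e), ready(b,a), ready(c,e), ready(d,a), ready(e,a)}  (31 atoms)
goal ⊆ F2  ⇒  h_max = 2

2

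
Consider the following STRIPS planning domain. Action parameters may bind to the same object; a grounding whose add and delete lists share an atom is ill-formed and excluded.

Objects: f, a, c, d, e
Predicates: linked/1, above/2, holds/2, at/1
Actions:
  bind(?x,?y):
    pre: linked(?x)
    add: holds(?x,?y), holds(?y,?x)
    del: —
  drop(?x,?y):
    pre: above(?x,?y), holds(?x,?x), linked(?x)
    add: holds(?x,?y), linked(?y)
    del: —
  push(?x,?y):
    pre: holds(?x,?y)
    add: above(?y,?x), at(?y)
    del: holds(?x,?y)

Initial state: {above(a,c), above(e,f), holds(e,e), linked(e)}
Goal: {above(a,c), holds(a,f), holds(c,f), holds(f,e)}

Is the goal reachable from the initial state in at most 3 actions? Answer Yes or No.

1. bind(e,f)  →  {above(a,c), above(e,f), holds(e,e), holds(e,f), holds(f,e), linked(e)}
2. drop(e,f)  →  {above(a,c), above(e,f), holds(e,e), holds(e,f), holds(f,e), linked(e), linked(f)}
3. bind(f,a)  →  {above(a,c), above(e,f), holds(a,f), holds(e,e), holds(e,f), holds(f,a), holds(f,e), linked(e), linked(f)}
4. bind(f,c)  →  {above(a,c), above(e,f), holds(a,f), holds(c,f), holds(e,e), holds(e,f), holds(f,a), holds(f,c), holds(f,e), linked(e), linked(f)}
optimal plan length = 4; 4 > 3

No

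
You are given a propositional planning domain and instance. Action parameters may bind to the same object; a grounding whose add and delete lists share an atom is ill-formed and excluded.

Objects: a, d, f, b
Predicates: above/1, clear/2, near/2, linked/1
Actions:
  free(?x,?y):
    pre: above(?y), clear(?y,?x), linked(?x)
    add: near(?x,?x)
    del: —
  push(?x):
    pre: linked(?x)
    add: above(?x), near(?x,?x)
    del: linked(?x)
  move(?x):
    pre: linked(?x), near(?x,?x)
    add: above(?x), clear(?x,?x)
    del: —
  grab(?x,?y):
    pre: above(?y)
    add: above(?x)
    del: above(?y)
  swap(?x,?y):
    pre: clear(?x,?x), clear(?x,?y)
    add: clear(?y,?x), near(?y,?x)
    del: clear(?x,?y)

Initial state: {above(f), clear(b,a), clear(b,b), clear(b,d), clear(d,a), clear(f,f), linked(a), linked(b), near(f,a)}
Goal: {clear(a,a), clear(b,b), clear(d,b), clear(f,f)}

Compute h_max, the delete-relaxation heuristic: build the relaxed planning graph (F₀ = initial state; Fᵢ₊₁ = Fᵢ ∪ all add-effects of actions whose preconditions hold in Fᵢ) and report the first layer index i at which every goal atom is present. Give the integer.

F0 = init (9 atoms)
F1 = F0 ∪ {above(a), above(b), above(d), clear(a,b), clear(d,b), near(a,a), near(a,b), near(b,b), near(d,b)}  (18 atoms)
F2 = F1 ∪ {clear(a,a)}  (19 atoms)
goal ⊆ F2  ⇒  h_max = 2

2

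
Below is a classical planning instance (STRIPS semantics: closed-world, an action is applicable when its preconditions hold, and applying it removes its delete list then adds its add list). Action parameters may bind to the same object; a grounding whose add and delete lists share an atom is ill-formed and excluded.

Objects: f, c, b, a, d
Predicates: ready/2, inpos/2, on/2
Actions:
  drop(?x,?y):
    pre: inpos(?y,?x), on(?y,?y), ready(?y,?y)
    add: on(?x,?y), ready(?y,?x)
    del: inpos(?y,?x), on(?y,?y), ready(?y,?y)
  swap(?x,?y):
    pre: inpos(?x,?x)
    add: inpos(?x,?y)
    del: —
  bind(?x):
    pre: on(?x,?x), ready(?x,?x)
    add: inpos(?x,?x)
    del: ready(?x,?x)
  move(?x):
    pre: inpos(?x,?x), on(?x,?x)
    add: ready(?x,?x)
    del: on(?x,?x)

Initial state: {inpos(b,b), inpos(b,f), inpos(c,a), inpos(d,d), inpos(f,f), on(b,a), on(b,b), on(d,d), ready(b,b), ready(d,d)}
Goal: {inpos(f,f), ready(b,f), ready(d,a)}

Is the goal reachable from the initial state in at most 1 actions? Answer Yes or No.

No

1. drop(f,b)  →  {inpos(b,b), inpos(c,a), inpos(d,d), inpos(f,f), on(b,a), on(d,d), on(f,b), ready(b,f), ready(d,d)}
2. swap(d,a)  →  {inpos(b,b), inpos(c,a), inpos(d,a), inpos(d,d), inpos(f,f), on(b,a), on(d,d), on(f,b), ready(b,f), ready(d,d)}
3. drop(a,d)  →  {inpos(b,b), inpos(c,a), inpos(d,d), inpos(f,f), on(a,d), on(b,a), on(f,b), ready(b,f), ready(d,a)}
optimal plan length = 3; 3 > 1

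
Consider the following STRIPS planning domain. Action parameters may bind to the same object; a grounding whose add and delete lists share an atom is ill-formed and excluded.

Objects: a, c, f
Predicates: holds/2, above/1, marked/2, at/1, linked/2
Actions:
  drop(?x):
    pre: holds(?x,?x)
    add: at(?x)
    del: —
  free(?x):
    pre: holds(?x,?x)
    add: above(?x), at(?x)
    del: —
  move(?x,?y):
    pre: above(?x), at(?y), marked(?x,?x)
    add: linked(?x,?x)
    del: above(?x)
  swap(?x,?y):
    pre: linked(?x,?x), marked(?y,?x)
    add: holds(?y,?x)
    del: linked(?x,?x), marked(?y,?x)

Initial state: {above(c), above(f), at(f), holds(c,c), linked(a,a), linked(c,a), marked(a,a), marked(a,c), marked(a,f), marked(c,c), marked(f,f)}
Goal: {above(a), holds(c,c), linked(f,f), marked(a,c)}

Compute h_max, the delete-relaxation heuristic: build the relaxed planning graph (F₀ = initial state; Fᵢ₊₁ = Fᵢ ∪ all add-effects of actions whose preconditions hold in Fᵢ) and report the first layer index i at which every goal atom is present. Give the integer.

F0 = init (11 atoms)
F1 = F0 ∪ {at(c), holds(a,a), linked(c,c), linked(f,f)}  (15 atoms)
F2 = F1 ∪ {above(a), at(a), holds(a,c), holds(a,f), holds(f,f)}  (20 atoms)
goal ⊆ F2  ⇒  h_max = 2

2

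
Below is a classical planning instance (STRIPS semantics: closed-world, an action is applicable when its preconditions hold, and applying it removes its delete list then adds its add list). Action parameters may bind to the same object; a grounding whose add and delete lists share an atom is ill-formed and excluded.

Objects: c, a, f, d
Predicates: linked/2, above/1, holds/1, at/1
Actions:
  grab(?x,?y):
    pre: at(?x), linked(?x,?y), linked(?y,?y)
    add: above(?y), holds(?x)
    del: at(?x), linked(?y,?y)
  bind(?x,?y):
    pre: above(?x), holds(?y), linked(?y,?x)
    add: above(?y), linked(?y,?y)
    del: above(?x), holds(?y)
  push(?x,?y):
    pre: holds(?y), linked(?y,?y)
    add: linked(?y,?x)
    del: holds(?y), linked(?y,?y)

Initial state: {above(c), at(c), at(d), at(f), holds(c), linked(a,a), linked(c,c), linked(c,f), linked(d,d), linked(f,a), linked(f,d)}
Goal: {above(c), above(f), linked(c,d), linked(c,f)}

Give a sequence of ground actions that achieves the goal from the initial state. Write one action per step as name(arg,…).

1. grab(f,a)  →  {above(a), above(c), at(c), at(d), holds(c), holds(f), linked(c,c), linked(c,f), linked(d,d), linked(f,a), linked(f,d)}
2. bind(a,f)  →  {above(c), above(f), at(c), at(d), holds(c), linked(c,c), linked(c,f), linked(d,d), linked(f,a), linked(f,d), linked(f,f)}
3. push(d,c)  →  {above(c), above(f), at(c), at(d), linked(c,d), linked(c,f), linked(d,d), linked(f,a), linked(f,d), linked(f,f)}

grab(f,a); bind(a,f); push(d,c)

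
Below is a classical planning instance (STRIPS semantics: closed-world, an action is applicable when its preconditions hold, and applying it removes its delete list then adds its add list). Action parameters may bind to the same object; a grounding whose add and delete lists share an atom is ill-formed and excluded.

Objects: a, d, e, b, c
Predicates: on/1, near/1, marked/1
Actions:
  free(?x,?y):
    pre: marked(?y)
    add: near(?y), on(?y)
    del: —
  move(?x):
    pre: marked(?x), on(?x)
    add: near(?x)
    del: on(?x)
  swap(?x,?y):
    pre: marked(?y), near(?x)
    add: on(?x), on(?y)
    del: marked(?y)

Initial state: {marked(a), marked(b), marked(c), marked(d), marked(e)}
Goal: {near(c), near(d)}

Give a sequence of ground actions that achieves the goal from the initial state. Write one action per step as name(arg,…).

free(a,d); free(a,c)

1. free(a,d)  →  {marked(a), marked(b), marked(c), marked(d), marked(e), near(d), on(d)}
2. free(a,c)  →  {marked(a), marked(b), marked(c), marked(d), marked(e), near(c), near(d), on(c), on(d)}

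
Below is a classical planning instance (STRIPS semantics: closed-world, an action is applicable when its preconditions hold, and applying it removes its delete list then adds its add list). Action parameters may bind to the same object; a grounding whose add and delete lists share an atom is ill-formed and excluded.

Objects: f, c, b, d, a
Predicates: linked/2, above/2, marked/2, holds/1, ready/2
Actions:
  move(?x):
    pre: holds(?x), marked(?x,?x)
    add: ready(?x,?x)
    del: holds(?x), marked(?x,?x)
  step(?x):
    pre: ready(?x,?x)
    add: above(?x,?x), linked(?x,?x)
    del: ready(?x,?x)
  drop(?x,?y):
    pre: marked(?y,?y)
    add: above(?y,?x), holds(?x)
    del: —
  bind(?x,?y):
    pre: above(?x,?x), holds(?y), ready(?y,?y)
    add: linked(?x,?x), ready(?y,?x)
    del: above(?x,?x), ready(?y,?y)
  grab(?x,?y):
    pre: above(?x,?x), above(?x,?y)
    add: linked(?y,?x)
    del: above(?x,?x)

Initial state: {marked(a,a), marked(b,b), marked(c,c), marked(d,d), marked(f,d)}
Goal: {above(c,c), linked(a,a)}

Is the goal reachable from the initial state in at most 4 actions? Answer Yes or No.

Yes

1. drop(c,c)  →  {above(c,c), holds(c), marked(a,a), marked(b,b), marked(c,c), marked(d,d), marked(f,d)}
2. drop(a,a)  →  {above(a,a), above(c,c), holds(a), holds(c), marked(a,a), marked(b,b), marked(c,c), marked(d,d), marked(f,d)}
3. grab(a,a)  →  {above(c,c), holds(a), holds(c), linked(a,a), marked(a,a), marked(b,b), marked(c,c), marked(d,d), marked(f,d)}
optimal plan length = 3; 3 ≤ 4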